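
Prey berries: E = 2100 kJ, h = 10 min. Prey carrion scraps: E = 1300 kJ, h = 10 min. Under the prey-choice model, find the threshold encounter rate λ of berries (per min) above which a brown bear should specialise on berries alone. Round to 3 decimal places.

The zero-one rule: include carrion scraps iff E₂/h₂ > λE₁/(1+λh₁). Equality gives the switch point.
λE₁h₂ = E₂ + λE₂h₁ ⇒ λ = E₂/(E₁h₂ − E₂h₁) = 1300/(2.1e+04 − 1.3e+04) = 0.1625 per min.

0.163 per min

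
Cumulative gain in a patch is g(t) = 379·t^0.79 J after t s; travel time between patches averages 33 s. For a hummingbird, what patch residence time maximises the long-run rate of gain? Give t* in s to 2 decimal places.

Maximise g(t)/(T+t): set derivative to zero → g'(t)(T+t) = g(t).
g'(t) = 0.79·379·t^-0.21. Setting 0.79·379·t^-0.21 = 379·t^0.79/(33+t) gives 0.79(33+t) = t, so 0.21·t = 0.79×33.
t* = 0.79×33/0.21 = 124.1 s.

124.14 s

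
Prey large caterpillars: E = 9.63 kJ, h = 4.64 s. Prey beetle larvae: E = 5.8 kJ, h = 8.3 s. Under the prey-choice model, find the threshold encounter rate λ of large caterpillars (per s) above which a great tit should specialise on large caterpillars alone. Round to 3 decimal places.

0.109 per s

Drop beetle larvae once their profitability E₂/h₂ falls below the rate achievable on large caterpillars alone: E₂/h₂ = λE₁/(1 + λh₁).
Solve for λ: λE₁h₂ = E₂(1 + λh₁) → λ(E₁h₂ − E₂h₁) = E₂ → λ = E₂/(E₁h₂ − E₂h₁).
λ = 5.8/(9.63×8.3 − 5.8×4.64) = 5.8/53.02 = 0.1094 per s.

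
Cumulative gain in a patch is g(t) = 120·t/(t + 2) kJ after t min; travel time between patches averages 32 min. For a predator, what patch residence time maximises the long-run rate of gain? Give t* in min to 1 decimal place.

By the marginal value theorem, leave when the instantaneous gain rate g'(t) equals the habitat-wide average g(t)/(T + t).
g'(t) = 120·2/(t + 2)². Setting 120·2/(t+2)² = 120t/[(t+2)(32+t)] gives 2(32+t) = t(t+2), so t² = 2×32 = 64.
t* = √64 = 8 min.

8.0 min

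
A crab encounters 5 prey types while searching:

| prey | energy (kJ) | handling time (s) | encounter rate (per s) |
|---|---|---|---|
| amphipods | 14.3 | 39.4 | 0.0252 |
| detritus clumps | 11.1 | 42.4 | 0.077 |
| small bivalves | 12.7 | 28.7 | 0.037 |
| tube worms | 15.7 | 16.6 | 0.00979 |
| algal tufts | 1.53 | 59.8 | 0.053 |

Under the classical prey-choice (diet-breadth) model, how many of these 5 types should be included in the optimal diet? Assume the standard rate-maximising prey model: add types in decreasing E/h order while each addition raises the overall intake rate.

Profitabilities (E/h, kJ/s): tube worms 0.946, small bivalves 0.443, amphipods 0.363, detritus clumps 0.262, algal tufts 0.0256. Add prey in this order while the next type's profitability exceeds the intake rate on those already taken.
Rate on top 1: 0.1322. small bivalves: 0.443 > 0.1322 → include.
Rate on top 2: 0.2803. amphipods: 0.363 > 0.2803 → include.
Rate on top 3: 0.3058. detritus clumps: 0.262 < 0.3058 → exclude; stop.
Optimal diet: tube worms, small bivalves, amphipods — 3 of 5 types.

3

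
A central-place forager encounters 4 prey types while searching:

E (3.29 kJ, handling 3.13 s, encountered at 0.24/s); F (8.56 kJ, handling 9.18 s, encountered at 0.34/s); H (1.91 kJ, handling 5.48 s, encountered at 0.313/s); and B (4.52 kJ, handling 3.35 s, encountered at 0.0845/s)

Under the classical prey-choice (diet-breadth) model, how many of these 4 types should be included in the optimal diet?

3

E/h in descending order: B 1.35, E 1.05, F 0.932, H 0.349 kJ/s. The optimal diet is the largest prefix of this list for which every included type satisfies E_i/h_i > R on the types above it.
Rate on top 1: 0.2977. E: 1.05 > 0.2977 → include.
Rate on top 2: 0.5759. F: 0.932 > 0.5759 → include.
Rate on top 3: 0.7918. H: 0.349 < 0.7918 → exclude; stop.
Optimal diet: B, E, F — 3 of 4 types.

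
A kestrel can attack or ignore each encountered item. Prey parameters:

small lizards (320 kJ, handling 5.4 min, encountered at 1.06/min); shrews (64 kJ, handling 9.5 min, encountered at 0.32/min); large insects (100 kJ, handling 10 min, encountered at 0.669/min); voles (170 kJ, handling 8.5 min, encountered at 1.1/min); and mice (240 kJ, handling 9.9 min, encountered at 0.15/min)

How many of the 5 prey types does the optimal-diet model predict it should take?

1

Rank by E/h (kJ/min): small lizards 59.3, mice 24.2, voles 20, large insects 10, shrews 6.74. Include each in turn until the next type's E/h falls below the running intake rate.
Rate on top 1: 50.45. mice: 24.2 < 50.45 → exclude; stop.
Optimal diet: small lizards — 1 of 5 types.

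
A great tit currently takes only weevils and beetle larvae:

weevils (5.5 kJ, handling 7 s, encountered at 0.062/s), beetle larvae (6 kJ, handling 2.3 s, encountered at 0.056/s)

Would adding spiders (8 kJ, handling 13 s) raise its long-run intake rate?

Yes

Intake rate on the current diet: R = (0.062×5.5 + 0.056×6) / (1 + 0.062×7 + 0.056×2.3) = 0.677/1.563 = 0.4332 kJ/s.
Profitability of spiders: 8/13 = 0.6154 kJ/s.
0.6154 > 0.4332, so adding spiders raises the average — include it.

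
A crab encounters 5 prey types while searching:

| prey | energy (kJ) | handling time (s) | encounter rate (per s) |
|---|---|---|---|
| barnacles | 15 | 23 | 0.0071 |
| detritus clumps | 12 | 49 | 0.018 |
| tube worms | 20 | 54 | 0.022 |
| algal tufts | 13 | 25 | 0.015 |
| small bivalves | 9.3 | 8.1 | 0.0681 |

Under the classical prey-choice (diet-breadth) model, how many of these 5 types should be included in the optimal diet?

E/h in descending order: small bivalves 1.15, barnacles 0.652, algal tufts 0.52, tube worms 0.37, detritus clumps 0.245 kJ/s. The optimal diet is the largest prefix of this list for which every included type satisfies E_i/h_i > R on the types above it.
Rate on top 1: 0.4082. barnacles: 0.652 > 0.4082 → include.
Rate on top 2: 0.4314. algal tufts: 0.52 > 0.4314 → include.
Rate on top 3: 0.4473. tube worms: 0.37 < 0.4473 → exclude; stop.
Optimal diet: small bivalves, barnacles, algal tufts — 3 of 5 types.

3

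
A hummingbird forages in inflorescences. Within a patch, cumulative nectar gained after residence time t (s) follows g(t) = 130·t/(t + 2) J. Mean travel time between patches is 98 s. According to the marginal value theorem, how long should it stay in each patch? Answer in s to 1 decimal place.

14.0 s

Maximise g(t)/(T+t): set derivative to zero → g'(t)(T+t) = g(t).
g'(t) = 130·2/(t + 2)². Setting 130·2/(t+2)² = 130t/[(t+2)(98+t)] gives 2(98+t) = t(t+2), so t² = 2×98 = 196.
t* = √196 = 14 s.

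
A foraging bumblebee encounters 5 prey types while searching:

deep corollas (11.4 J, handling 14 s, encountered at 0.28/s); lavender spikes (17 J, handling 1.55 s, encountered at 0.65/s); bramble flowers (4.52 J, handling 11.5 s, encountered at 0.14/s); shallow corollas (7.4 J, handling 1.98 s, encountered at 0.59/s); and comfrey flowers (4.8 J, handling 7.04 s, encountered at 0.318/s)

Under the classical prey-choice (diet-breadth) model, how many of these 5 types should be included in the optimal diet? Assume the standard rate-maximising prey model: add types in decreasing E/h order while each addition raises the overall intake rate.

Profitabilities (E/h, J/s): lavender spikes 11, shallow corollas 3.74, deep corollas 0.814, comfrey flowers 0.682, bramble flowers 0.393. Add prey in this order while the next type's profitability exceeds the intake rate on those already taken.
Rate on top 1: 5.504. shallow corollas: 3.74 < 5.504 → exclude; stop.
Optimal diet: lavender spikes — 1 of 5 types.

1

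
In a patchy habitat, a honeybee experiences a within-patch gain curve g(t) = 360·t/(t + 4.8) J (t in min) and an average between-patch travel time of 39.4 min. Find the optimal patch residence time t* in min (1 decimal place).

13.8 min

Maximise g(t)/(T+t): set derivative to zero → g'(t)(T+t) = g(t).
g'(t) = 360·4.8/(t + 4.8)². Setting 360·4.8/(t+4.8)² = 360t/[(t+4.8)(39.4+t)] gives 4.8(39.4+t) = t(t+4.8), so t² = 4.8×39.4 = 189.1.
t* = √189.1 = 13.75 min.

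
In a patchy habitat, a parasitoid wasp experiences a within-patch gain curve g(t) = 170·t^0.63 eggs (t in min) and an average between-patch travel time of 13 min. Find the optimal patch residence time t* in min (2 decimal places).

Maximise g(t)/(T+t): set derivative to zero → g'(t)(T+t) = g(t).
g'(t) = 0.63·170·t^-0.37. Setting 0.63·170·t^-0.37 = 170·t^0.63/(13+t) gives 0.63(13+t) = t, so 0.37·t = 0.63×13.
t* = 0.63×13/0.37 = 22.14 min.

22.14 min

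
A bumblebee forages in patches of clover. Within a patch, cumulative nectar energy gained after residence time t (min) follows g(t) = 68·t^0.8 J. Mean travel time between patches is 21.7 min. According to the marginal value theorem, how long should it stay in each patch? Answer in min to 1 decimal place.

Maximise g(t)/(T+t): set derivative to zero → g'(t)(T+t) = g(t).
g'(t) = 0.8·68·t^-0.2. Setting 0.8·68·t^-0.2 = 68·t^0.8/(21.7+t) gives 0.8(21.7+t) = t, so 0.20·t = 0.8×21.7.
t* = 0.8×21.7/0.20 = 86.8 min.

86.8 min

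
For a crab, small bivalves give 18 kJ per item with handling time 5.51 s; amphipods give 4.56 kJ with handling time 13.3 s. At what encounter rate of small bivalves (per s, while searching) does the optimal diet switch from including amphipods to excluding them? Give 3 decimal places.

Drop amphipods once their profitability E₂/h₂ falls below the rate achievable on small bivalves alone: E₂/h₂ = λE₁/(1 + λh₁).
Solve for λ: λE₁h₂ = E₂(1 + λh₁) → λ(E₁h₂ − E₂h₁) = E₂ → λ = E₂/(E₁h₂ − E₂h₁).
λ = 4.56/(18×13.3 − 4.56×5.51) = 4.56/214.3 = 0.02128 per s.

0.021 per s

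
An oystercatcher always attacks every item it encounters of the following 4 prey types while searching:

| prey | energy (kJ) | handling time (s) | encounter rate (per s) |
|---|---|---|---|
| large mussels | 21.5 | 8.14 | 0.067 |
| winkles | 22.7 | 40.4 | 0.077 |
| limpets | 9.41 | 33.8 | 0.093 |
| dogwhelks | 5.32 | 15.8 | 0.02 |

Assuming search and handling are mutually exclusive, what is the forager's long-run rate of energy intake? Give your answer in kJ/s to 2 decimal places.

0.51 kJ/s

Energy encountered per unit search time: 0.067×21.5 + 0.077×22.7 + 0.093×9.41 + 0.02×5.32 = 4.17 kJ/s.
Handling time per unit search time: 0.067×8.14 + 0.077×40.4 + 0.093×33.8 + 0.02×15.8 = 7.116.
Rate = 4.17/(1 + 7.116) = 0.5138 kJ/s.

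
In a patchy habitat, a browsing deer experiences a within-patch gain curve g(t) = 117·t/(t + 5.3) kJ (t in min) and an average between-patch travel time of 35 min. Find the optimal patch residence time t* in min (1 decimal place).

13.6 min

Maximise g(t)/(T+t): set derivative to zero → g'(t)(T+t) = g(t).
g'(t) = 117·5.3/(t + 5.3)². Setting 117·5.3/(t+5.3)² = 117t/[(t+5.3)(35+t)] gives 5.3(35+t) = t(t+5.3), so t² = 5.3×35 = 185.5.
t* = √185.5 = 13.62 min.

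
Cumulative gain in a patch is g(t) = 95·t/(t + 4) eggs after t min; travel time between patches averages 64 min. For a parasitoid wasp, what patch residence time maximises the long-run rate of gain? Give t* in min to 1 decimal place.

16.0 min

Maximise g(t)/(T+t): set derivative to zero → g'(t)(T+t) = g(t).
g'(t) = 95·4/(t + 4)². Setting 95·4/(t+4)² = 95t/[(t+4)(64+t)] gives 4(64+t) = t(t+4), so t² = 4×64 = 256.
t* = √256 = 16 min.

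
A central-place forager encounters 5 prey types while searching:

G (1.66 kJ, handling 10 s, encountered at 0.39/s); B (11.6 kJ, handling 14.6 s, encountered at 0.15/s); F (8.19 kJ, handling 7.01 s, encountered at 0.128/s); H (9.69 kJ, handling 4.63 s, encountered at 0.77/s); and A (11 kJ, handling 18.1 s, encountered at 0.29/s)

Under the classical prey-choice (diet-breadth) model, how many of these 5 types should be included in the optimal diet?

E/h in descending order: H 2.09, F 1.17, B 0.795, A 0.608, G 0.166 kJ/s. The optimal diet is the largest prefix of this list for which every included type satisfies E_i/h_i > R on the types above it.
Rate on top 1: 1.634. F: 1.17 < 1.634 → exclude; stop.
Optimal diet: H — 1 of 5 types.

1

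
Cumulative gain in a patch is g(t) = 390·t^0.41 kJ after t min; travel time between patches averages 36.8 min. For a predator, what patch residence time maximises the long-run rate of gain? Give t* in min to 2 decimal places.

Optimal t* satisfies g'(t*) = g(t*)/(T + t*).
g'(t) = 0.41·390·t^-0.59. Setting 0.41·390·t^-0.59 = 390·t^0.41/(36.8+t) gives 0.41(36.8+t) = t, so 0.59·t = 0.41×36.8.
t* = 0.41×36.8/0.59 = 25.57 min.

25.57 min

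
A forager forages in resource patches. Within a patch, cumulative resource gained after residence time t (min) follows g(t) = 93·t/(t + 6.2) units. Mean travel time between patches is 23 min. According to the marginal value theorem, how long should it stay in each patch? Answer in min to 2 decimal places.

11.94 min

Optimal t* satisfies g'(t*) = g(t*)/(T + t*).
g'(t) = 93·6.2/(t + 6.2)². Setting 93·6.2/(t+6.2)² = 93t/[(t+6.2)(23+t)] gives 6.2(23+t) = t(t+6.2), so t² = 6.2×23 = 142.6.
t* = √142.6 = 11.94 min.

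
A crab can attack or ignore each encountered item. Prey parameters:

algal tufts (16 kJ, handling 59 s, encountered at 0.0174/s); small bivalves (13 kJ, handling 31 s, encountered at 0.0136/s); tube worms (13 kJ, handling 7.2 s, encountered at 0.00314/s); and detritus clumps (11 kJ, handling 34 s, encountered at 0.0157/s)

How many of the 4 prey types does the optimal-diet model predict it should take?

4

Profitabilities (E/h, kJ/s): tube worms 1.81, small bivalves 0.419, detritus clumps 0.324, algal tufts 0.271. Add prey in this order while the next type's profitability exceeds the intake rate on those already taken.
Rate on top 1: 0.03992. small bivalves: 0.419 > 0.03992 → include.
Rate on top 2: 0.1507. detritus clumps: 0.324 > 0.1507 → include.
Rate on top 3: 0.1973. algal tufts: 0.271 > 0.1973 → include.
Optimal diet: tube worms, small bivalves, detritus clumps, algal tufts — 4 of 4 types.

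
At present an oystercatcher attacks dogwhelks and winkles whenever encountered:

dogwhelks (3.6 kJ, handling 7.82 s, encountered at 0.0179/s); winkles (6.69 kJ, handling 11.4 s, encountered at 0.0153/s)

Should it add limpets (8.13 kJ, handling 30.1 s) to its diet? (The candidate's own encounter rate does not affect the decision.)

Intake rate on the current diet: R = (0.0179×3.6 + 0.0153×6.69) / (1 + 0.0179×7.82 + 0.0153×11.4) = 0.1668/1.314 = 0.1269 kJ/s.
limpets: E/h = 8.13/30.1 = 0.2701 kJ/s.
Since 0.2701 > R, including limpets increases the long-run rate.

Yes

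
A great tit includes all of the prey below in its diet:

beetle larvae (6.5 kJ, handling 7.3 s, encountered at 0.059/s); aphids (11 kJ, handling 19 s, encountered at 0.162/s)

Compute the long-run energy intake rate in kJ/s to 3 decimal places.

0.480 kJ/s

R = (0.059×6.5 + 0.162×11) / (1 + 0.059×7.3 + 0.162×19) = 2.165/4.509 = 0.4803 kJ/s.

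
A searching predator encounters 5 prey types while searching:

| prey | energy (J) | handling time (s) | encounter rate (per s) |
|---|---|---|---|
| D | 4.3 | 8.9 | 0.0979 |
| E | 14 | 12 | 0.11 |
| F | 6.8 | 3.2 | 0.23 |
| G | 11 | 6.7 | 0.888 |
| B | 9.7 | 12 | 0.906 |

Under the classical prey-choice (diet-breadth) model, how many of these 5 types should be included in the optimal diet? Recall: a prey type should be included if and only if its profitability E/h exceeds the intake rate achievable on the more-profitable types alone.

2

Rank by E/h (J/s): F 2.12, G 1.64, E 1.17, B 0.808, D 0.483. Include each in turn until the next type's E/h falls below the running intake rate.
Rate on top 1: 0.9009. G: 1.64 > 0.9009 → include.
Rate on top 2: 1.474. E: 1.17 < 1.474 → exclude; stop.
Optimal diet: F, G — 2 of 5 types.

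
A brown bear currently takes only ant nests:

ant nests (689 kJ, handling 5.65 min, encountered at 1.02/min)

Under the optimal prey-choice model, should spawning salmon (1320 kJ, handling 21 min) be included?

No

Current rate: (1.02×689)/(1 + 1.02×5.65) = 103.9 kJ/min.
spawning salmon: E/h = 1320/21 = 62.86 kJ/min.
62.86 < 103.9, so adding spawning salmon would lower the average — exclude it.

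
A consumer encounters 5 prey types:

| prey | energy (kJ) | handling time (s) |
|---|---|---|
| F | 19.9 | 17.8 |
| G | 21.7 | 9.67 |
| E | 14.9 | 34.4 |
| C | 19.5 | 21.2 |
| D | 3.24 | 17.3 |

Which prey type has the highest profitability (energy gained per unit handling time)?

G

In descending order of E/h:
G: 21.7/9.67 = 2.24 kJ/s
F: 19.9/17.8 = 1.12 kJ/s
C: 19.5/21.2 = 0.92 kJ/s
E: 14.9/34.4 = 0.433 kJ/s
D: 3.24/17.3 = 0.187 kJ/s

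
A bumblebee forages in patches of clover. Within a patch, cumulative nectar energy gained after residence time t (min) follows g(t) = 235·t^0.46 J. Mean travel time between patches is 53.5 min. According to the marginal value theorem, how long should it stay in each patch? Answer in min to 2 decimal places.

45.57 min

By the marginal value theorem, leave when the instantaneous gain rate g'(t) equals the habitat-wide average g(t)/(T + t).
g'(t) = 0.46·235·t^-0.54. Setting 0.46·235·t^-0.54 = 235·t^0.46/(53.5+t) gives 0.46(53.5+t) = t, so 0.54·t = 0.46×53.5.
t* = 0.46×53.5/0.54 = 45.57 min.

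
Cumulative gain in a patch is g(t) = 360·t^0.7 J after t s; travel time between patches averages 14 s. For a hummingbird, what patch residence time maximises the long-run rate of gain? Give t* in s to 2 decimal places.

32.67 s

By the marginal value theorem, leave when the instantaneous gain rate g'(t) equals the habitat-wide average g(t)/(T + t).
g'(t) = 0.7·360·t^-0.3. Setting 0.7·360·t^-0.3 = 360·t^0.7/(14+t) gives 0.7(14+t) = t, so 0.30·t = 0.7×14.
t* = 0.7×14/0.30 = 32.67 s.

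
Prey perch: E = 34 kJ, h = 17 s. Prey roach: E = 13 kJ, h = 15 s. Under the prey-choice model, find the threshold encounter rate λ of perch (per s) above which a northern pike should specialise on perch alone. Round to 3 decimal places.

0.045 per s

At the threshold, the rate on perch alone equals the profitability of roach: λ·34/(1 + λ·17) = 13/15 = 0.8667.
Rearranging, λ(34 − 0.8667×17) = 0.8667, so λ = 0.8667/19.27 = 0.04498 per s.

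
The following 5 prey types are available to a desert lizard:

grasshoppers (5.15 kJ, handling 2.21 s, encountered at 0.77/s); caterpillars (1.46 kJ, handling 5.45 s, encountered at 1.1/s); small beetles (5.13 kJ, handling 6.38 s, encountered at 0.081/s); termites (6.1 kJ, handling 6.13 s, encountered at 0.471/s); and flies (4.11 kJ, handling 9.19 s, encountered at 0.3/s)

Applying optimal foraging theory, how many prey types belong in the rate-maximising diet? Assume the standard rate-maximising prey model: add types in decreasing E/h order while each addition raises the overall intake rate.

Rank by E/h (kJ/s): grasshoppers 2.33, termites 0.995, small beetles 0.804, flies 0.447, caterpillars 0.268. Include each in turn until the next type's E/h falls below the running intake rate.
Rate on top 1: 1.468. termites: 0.995 < 1.468 → exclude; stop.
Optimal diet: grasshoppers — 1 of 5 types.

1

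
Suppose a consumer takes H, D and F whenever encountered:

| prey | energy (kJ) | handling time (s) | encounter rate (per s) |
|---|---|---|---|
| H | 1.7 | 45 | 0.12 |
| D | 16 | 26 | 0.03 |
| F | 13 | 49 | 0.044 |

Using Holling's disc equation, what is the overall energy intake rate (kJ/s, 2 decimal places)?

0.13 kJ/s

R = (0.12×1.7 + 0.03×16 + 0.044×13) / (1 + 0.12×45 + 0.03×26 + 0.044×49) = 1.256/9.336 = 0.1345 kJ/s.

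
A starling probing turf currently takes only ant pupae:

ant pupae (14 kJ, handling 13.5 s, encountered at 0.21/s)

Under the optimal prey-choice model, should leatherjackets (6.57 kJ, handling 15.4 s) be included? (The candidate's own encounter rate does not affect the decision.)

Current rate: (0.21×14)/(1 + 0.21×13.5) = 0.7666 kJ/s.
leatherjackets: E/h = 6.57/15.4 = 0.4266 kJ/s.
Since 0.4266 < R, time spent handling leatherjackets is better spent searching.

No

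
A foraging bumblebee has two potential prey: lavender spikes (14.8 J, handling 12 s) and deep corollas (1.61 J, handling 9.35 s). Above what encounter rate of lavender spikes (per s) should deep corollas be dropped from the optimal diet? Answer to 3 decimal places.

0.014 per s

At the threshold, the rate on lavender spikes alone equals the profitability of deep corollas: λ·14.8/(1 + λ·12) = 1.61/9.35 = 0.1722.
Rearranging, λ(14.8 − 0.1722×12) = 0.1722, so λ = 0.1722/12.73 = 0.01352 per s.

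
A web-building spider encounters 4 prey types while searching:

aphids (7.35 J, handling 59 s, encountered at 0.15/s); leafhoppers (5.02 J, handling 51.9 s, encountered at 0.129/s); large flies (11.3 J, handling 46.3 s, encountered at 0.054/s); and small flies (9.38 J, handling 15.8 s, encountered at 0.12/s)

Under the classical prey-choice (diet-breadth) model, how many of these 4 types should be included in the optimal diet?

Profitabilities (E/h, J/s): small flies 0.594, large flies 0.244, aphids 0.125, leafhoppers 0.0967. Add prey in this order while the next type's profitability exceeds the intake rate on those already taken.
Rate on top 1: 0.3887. large flies: 0.244 < 0.3887 → exclude; stop.
Optimal diet: small flies — 1 of 4 types.

1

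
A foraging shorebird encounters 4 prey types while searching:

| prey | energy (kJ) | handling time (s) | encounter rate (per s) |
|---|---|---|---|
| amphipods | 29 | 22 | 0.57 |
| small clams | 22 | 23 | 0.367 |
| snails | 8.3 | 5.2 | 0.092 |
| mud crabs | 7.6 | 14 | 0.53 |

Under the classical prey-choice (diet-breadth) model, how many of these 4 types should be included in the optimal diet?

2

Profitabilities (E/h, kJ/s): snails 1.6, amphipods 1.32, small clams 0.957, mud crabs 0.543. Add prey in this order while the next type's profitability exceeds the intake rate on those already taken.
Rate on top 1: 0.5165. amphipods: 1.32 > 0.5165 → include.
Rate on top 2: 1.234. small clams: 0.957 < 1.234 → exclude; stop.
Optimal diet: snails, amphipods — 2 of 4 types.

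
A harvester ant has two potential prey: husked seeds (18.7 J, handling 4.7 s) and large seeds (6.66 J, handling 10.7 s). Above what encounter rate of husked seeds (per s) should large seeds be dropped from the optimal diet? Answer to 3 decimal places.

Drop large seeds once their profitability E₂/h₂ falls below the rate achievable on husked seeds alone: E₂/h₂ = λE₁/(1 + λh₁).
Solve for λ: λE₁h₂ = E₂(1 + λh₁) → λ(E₁h₂ − E₂h₁) = E₂ → λ = E₂/(E₁h₂ − E₂h₁).
λ = 6.66/(18.7×10.7 − 6.66×4.7) = 6.66/168.8 = 0.03946 per s.

0.039 per s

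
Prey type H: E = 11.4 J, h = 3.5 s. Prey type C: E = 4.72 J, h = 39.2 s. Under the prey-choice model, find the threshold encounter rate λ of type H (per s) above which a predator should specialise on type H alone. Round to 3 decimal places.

The zero-one rule: include type C iff E₂/h₂ > λE₁/(1+λh₁). Equality gives the switch point.
λE₁h₂ = E₂ + λE₂h₁ ⇒ λ = E₂/(E₁h₂ − E₂h₁) = 4.72/(446.9 − 16.52) = 0.01097 per s.

0.011 per s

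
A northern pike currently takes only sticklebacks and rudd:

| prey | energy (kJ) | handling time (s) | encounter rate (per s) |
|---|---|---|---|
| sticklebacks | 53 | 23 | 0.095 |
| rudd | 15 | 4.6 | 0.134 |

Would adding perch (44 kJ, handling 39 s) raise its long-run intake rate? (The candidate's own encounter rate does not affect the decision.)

On sticklebacks and rudd alone, R = ΣλE/(1+Σλh) = 7.045/3.801 = 1.853 kJ/s.
perch: E/h = 44/39 = 1.128 kJ/s.
Since 1.128 < R, time spent handling perch is better spent searching.

No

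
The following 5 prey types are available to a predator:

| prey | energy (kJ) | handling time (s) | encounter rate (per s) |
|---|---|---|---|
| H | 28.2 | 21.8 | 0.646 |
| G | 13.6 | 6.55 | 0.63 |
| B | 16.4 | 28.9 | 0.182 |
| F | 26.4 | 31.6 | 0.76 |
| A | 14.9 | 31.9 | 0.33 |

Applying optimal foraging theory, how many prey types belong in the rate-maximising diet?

E/h in descending order: G 2.08, H 1.29, F 0.835, B 0.567, A 0.467 kJ/s. The optimal diet is the largest prefix of this list for which every included type satisfies E_i/h_i > R on the types above it.
Rate on top 1: 1.671. H: 1.29 < 1.671 → exclude; stop.
Optimal diet: G — 1 of 5 types.

1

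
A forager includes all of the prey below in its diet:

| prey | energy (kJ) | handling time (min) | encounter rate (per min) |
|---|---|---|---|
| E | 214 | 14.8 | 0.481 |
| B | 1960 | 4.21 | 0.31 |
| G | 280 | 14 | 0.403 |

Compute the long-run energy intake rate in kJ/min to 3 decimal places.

R = Σλ_iE_i / (1 + Σλ_ih_i)
Numerator: 0.481×214 + 0.31×1960 + 0.403×280 = 823.4
Denominator: 1 + 0.481×14.8 + 0.31×4.21 + 0.403×14 = 15.07
R = 823.4/15.07 = 54.65 kJ/min

54.651 kJ/min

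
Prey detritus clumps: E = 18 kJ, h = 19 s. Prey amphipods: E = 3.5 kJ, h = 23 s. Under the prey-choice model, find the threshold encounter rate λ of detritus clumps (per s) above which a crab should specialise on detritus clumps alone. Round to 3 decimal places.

0.010 per s

The zero-one rule: include amphipods iff E₂/h₂ > λE₁/(1+λh₁). Equality gives the switch point.
λE₁h₂ = E₂ + λE₂h₁ ⇒ λ = E₂/(E₁h₂ − E₂h₁) = 3.5/(414 − 66.5) = 0.01007 per s.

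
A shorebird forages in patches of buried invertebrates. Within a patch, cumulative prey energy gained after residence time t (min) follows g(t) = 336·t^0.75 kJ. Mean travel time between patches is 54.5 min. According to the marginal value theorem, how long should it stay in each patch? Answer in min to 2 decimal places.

By the marginal value theorem, leave when the instantaneous gain rate g'(t) equals the habitat-wide average g(t)/(T + t).
g'(t) = 0.75·336·t^-0.25. Setting 0.75·336·t^-0.25 = 336·t^0.75/(54.5+t) gives 0.75(54.5+t) = t, so 0.25·t = 0.75×54.5.
t* = 0.75×54.5/0.25 = 163.5 min.

163.50 min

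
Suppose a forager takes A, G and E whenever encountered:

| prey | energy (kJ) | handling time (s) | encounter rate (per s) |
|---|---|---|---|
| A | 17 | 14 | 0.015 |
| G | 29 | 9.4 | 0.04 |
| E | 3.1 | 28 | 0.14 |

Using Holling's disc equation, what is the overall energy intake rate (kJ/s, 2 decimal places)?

R = (0.015×17 + 0.04×29 + 0.14×3.1) / (1 + 0.015×14 + 0.04×9.4 + 0.14×28) = 1.849/5.506 = 0.3358 kJ/s.

0.34 kJ/s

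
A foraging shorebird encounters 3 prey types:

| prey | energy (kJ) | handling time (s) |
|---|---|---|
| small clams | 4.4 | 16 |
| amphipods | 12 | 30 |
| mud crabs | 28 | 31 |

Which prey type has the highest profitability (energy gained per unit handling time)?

mud crabs

Profitability E/h (kJ/s): small clams = 4.4/16 = 0.275, amphipods = 12/30 = 0.4, mud crabs = 28/31 = 0.903.
Ranked: mud crabs > amphipods > small clams.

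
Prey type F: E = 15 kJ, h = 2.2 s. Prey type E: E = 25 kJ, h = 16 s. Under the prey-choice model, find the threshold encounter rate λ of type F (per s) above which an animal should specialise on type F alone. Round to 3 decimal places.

0.135 per s

Drop type E once their profitability E₂/h₂ falls below the rate achievable on type F alone: E₂/h₂ = λE₁/(1 + λh₁).
Solve for λ: λE₁h₂ = E₂(1 + λh₁) → λ(E₁h₂ − E₂h₁) = E₂ → λ = E₂/(E₁h₂ − E₂h₁).
λ = 25/(15×16 − 25×2.2) = 25/185 = 0.1351 per s.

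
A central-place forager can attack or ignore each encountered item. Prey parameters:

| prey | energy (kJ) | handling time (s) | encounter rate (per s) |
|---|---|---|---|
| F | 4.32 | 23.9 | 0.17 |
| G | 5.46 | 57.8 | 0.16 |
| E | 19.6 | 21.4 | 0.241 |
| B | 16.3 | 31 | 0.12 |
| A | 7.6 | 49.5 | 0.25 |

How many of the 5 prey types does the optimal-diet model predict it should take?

1

Rank by E/h (kJ/s): E 0.916, B 0.526, F 0.181, A 0.154, G 0.0945. Include each in turn until the next type's E/h falls below the running intake rate.
Rate on top 1: 0.7671. B: 0.526 < 0.7671 → exclude; stop.
Optimal diet: E — 1 of 5 types.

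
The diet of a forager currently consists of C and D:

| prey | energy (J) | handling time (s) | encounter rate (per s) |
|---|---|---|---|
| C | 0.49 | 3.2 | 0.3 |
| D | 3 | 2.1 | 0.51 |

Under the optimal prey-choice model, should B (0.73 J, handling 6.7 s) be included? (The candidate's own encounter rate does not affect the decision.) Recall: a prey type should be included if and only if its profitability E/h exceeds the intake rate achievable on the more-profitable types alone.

On C and D alone, R = ΣλE/(1+Σλh) = 1.677/3.031 = 0.5533 J/s.
B: E/h = 0.73/6.7 = 0.109 J/s.
Since 0.109 < R, time spent handling B is better spent searching.

No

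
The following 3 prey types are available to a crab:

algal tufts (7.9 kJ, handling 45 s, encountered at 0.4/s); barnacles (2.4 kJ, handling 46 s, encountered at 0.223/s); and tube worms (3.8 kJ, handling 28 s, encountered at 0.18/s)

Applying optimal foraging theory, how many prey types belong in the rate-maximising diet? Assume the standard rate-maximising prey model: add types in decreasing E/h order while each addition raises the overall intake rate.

Profitabilities (E/h, kJ/s): algal tufts 0.176, tube worms 0.136, barnacles 0.0522. Add prey in this order while the next type's profitability exceeds the intake rate on those already taken.
Rate on top 1: 0.1663. tube worms: 0.136 < 0.1663 → exclude; stop.
Optimal diet: algal tufts — 1 of 3 types.

1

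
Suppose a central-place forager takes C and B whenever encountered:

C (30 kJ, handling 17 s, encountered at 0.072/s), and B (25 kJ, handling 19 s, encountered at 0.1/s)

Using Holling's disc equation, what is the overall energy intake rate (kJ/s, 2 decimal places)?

R = Σλ_iE_i / (1 + Σλ_ih_i)
Numerator: 0.072×30 + 0.1×25 = 4.66
Denominator: 1 + 0.072×17 + 0.1×19 = 4.124
R = 4.66/4.124 = 1.13 kJ/s

1.13 kJ/s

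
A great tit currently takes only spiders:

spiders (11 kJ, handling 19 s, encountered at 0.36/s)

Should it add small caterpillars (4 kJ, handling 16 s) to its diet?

No

Current rate: (0.36×11)/(1 + 0.36×19) = 0.5051 kJ/s.
small caterpillars: E/h = 4/16 = 0.25 kJ/s.
0.25 < 0.5051, so adding small caterpillars would lower the average — exclude it.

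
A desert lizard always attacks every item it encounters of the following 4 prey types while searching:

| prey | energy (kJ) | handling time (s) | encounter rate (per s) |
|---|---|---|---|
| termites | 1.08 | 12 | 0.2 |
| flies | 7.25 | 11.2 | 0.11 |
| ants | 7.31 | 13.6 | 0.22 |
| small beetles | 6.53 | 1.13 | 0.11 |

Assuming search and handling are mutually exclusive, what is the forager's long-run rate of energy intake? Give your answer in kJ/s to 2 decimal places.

0.43 kJ/s

Energy encountered per unit search time: 0.2×1.08 + 0.11×7.25 + 0.22×7.31 + 0.11×6.53 = 3.34 kJ/s.
Handling time per unit search time: 0.2×12 + 0.11×11.2 + 0.22×13.6 + 0.11×1.13 = 6.748.
Rate = 3.34/(1 + 6.748) = 0.4311 kJ/s.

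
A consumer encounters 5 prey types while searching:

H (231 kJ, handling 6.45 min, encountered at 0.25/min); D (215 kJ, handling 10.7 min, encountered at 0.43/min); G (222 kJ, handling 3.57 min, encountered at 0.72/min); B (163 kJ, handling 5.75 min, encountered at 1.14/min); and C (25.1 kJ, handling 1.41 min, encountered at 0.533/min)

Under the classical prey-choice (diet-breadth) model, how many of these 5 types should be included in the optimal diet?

Rank by E/h (kJ/min): G 62.2, H 35.8, B 28.3, D 20.1, C 17.8. Include each in turn until the next type's E/h falls below the running intake rate.
Rate on top 1: 44.77. H: 35.8 < 44.77 → exclude; stop.
Optimal diet: G — 1 of 5 types.

1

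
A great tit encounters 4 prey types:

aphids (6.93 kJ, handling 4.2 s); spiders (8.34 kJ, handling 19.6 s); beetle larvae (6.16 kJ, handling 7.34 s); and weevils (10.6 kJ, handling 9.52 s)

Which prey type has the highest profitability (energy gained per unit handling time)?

aphids

Profitability E/h (kJ/s): aphids = 6.93/4.2 = 1.65, spiders = 8.34/19.6 = 0.426, beetle larvae = 6.16/7.34 = 0.839, weevils = 10.6/9.52 = 1.11.
Ranked: aphids > weevils > beetle larvae > spiders.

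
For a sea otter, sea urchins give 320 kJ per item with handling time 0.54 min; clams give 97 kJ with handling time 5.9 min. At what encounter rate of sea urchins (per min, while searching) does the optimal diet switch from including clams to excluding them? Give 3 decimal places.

The zero-one rule: include clams iff E₂/h₂ > λE₁/(1+λh₁). Equality gives the switch point.
λE₁h₂ = E₂ + λE₂h₁ ⇒ λ = E₂/(E₁h₂ − E₂h₁) = 97/(1888 − 52.38) = 0.05284 per min.

0.053 per min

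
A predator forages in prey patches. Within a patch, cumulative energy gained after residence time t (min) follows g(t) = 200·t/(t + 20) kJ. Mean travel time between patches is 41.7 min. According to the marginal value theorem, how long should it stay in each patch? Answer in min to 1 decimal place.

By the marginal value theorem, leave when the instantaneous gain rate g'(t) equals the habitat-wide average g(t)/(T + t).
g'(t) = 200·20/(t + 20)². Setting 200·20/(t+20)² = 200t/[(t+20)(41.7+t)] gives 20(41.7+t) = t(t+20), so t² = 20×41.7 = 834.
t* = √834 = 28.88 min.

28.9 min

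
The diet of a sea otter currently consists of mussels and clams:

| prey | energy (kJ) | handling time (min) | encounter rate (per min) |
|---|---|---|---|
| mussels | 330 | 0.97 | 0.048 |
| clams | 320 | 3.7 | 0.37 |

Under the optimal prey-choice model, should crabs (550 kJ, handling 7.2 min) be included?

Current rate: (0.048×330 + 0.37×320)/(1 + 0.048×0.97 + 0.37×3.7) = 55.57 kJ/min.
crabs: E/h = 550/7.2 = 76.39 kJ/min.
Since 76.39 > R, including crabs increases the long-run rate.

Yes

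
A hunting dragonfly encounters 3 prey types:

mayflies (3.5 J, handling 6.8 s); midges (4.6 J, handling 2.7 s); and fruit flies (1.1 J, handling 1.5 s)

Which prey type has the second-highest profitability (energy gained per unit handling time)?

In descending order of E/h:
midges: 4.6/2.7 = 1.7 J/s
fruit flies: 1.1/1.5 = 0.733 J/s
mayflies: 3.5/6.8 = 0.515 J/s

fruit flies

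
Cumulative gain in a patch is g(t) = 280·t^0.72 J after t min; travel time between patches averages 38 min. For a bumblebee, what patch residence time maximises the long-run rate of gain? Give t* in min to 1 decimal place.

Optimal t* satisfies g'(t*) = g(t*)/(T + t*).
g'(t) = 0.72·280·t^-0.28. Setting 0.72·280·t^-0.28 = 280·t^0.72/(38+t) gives 0.72(38+t) = t, so 0.28·t = 0.72×38.
t* = 0.72×38/0.28 = 97.71 min.

97.7 min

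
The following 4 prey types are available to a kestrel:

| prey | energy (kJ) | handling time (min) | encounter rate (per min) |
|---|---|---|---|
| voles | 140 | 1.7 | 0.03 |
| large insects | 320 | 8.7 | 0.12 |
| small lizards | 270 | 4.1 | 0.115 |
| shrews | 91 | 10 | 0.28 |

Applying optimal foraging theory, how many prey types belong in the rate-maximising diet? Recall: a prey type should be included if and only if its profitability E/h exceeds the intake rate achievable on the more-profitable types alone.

Profitabilities (E/h, kJ/min): voles 82.4, small lizards 65.9, large insects 36.8, shrews 9.1. Add prey in this order while the next type's profitability exceeds the intake rate on those already taken.
Rate on top 1: 3.996. small lizards: 65.9 > 3.996 → include.
Rate on top 2: 23.15. large insects: 36.8 > 23.15 → include.
Rate on top 3: 28.7. shrews: 9.1 < 28.7 → exclude; stop.
Optimal diet: voles, small lizards, large insects — 3 of 4 types.

3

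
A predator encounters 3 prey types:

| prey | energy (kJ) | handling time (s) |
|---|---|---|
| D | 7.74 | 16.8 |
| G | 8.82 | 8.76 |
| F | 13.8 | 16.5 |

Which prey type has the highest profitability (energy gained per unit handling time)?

G

Profitability E/h (kJ/s): D = 7.74/16.8 = 0.461, G = 8.82/8.76 = 1.01, F = 13.8/16.5 = 0.836.
Ranked: G > F > D.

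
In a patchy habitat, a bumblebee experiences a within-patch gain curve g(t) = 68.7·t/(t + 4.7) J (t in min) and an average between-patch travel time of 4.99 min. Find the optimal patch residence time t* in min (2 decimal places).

Optimal t* satisfies g'(t*) = g(t*)/(T + t*).
g'(t) = 68.7·4.7/(t + 4.7)². Setting 68.7·4.7/(t+4.7)² = 68.7t/[(t+4.7)(4.99+t)] gives 4.7(4.99+t) = t(t+4.7), so t² = 4.7×4.99 = 23.45.
t* = √23.45 = 4.843 min.

4.84 min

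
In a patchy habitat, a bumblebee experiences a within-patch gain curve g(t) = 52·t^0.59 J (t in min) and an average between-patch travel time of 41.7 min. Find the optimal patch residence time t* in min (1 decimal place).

60.0 min

Maximise g(t)/(T+t): set derivative to zero → g'(t)(T+t) = g(t).
g'(t) = 0.59·52·t^-0.41. Setting 0.59·52·t^-0.41 = 52·t^0.59/(41.7+t) gives 0.59(41.7+t) = t, so 0.41·t = 0.59×41.7.
t* = 0.59×41.7/0.41 = 60.01 min.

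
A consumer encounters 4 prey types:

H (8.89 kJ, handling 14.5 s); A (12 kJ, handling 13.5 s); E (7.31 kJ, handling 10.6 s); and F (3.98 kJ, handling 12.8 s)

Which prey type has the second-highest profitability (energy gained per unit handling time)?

In descending order of E/h:
A: 12/13.5 = 0.889 kJ/s
E: 7.31/10.6 = 0.69 kJ/s
H: 8.89/14.5 = 0.613 kJ/s
F: 3.98/12.8 = 0.311 kJ/s

E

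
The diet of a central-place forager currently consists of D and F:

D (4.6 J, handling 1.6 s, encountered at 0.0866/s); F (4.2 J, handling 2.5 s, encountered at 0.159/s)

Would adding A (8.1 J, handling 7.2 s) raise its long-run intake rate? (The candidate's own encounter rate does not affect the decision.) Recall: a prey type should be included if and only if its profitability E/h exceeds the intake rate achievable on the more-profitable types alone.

Current rate: (0.0866×4.6 + 0.159×4.2)/(1 + 0.0866×1.6 + 0.159×2.5) = 0.6941 J/s.
Profitability of A: 8.1/7.2 = 1.125 J/s.
Since 1.125 > R, including A increases the long-run rate.

Yes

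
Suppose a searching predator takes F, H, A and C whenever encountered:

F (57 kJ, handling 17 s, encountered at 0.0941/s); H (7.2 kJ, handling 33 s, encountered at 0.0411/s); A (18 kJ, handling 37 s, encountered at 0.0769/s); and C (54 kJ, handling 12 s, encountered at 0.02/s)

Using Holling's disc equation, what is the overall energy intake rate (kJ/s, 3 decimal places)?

R = (0.0941×57 + 0.0411×7.2 + 0.0769×18 + 0.02×54) / (1 + 0.0941×17 + 0.0411×33 + 0.0769×37 + 0.02×12) = 8.124/7.041 = 1.154 kJ/s.

1.154 kJ/s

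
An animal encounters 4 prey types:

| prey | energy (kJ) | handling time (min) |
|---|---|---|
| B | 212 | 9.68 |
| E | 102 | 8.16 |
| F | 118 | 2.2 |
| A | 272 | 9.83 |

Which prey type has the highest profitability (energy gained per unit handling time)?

In descending order of E/h:
F: 118/2.2 = 53.6 kJ/min
A: 272/9.83 = 27.7 kJ/min
B: 212/9.68 = 21.9 kJ/min
E: 102/8.16 = 12.5 kJ/min

F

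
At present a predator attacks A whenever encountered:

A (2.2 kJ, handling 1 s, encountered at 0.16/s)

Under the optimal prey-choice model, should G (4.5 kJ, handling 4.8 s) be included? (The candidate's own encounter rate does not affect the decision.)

Intake rate on the current diet: R = (0.16×2.2) / (1 + 0.16×1) = 0.352/1.16 = 0.3034 kJ/s.
G: E/h = 4.5/4.8 = 0.9375 kJ/s.
0.9375 > 0.3034, so adding G raises the average — include it.

Yes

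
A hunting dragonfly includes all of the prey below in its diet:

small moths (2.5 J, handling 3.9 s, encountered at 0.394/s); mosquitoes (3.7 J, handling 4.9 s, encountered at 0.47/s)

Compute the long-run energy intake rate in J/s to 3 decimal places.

Energy encountered per unit search time: 0.394×2.5 + 0.47×3.7 = 2.724 J/s.
Handling time per unit search time: 0.394×3.9 + 0.47×4.9 = 3.84.
Rate = 2.724/(1 + 3.84) = 0.5629 J/s.

0.563 J/s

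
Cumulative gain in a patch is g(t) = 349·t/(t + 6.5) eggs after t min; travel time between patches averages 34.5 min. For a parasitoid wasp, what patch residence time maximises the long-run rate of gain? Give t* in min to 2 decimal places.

14.97 min

By the marginal value theorem, leave when the instantaneous gain rate g'(t) equals the habitat-wide average g(t)/(T + t).
g'(t) = 349·6.5/(t + 6.5)². Setting 349·6.5/(t+6.5)² = 349t/[(t+6.5)(34.5+t)] gives 6.5(34.5+t) = t(t+6.5), so t² = 6.5×34.5 = 224.2.
t* = √224.2 = 14.97 min.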